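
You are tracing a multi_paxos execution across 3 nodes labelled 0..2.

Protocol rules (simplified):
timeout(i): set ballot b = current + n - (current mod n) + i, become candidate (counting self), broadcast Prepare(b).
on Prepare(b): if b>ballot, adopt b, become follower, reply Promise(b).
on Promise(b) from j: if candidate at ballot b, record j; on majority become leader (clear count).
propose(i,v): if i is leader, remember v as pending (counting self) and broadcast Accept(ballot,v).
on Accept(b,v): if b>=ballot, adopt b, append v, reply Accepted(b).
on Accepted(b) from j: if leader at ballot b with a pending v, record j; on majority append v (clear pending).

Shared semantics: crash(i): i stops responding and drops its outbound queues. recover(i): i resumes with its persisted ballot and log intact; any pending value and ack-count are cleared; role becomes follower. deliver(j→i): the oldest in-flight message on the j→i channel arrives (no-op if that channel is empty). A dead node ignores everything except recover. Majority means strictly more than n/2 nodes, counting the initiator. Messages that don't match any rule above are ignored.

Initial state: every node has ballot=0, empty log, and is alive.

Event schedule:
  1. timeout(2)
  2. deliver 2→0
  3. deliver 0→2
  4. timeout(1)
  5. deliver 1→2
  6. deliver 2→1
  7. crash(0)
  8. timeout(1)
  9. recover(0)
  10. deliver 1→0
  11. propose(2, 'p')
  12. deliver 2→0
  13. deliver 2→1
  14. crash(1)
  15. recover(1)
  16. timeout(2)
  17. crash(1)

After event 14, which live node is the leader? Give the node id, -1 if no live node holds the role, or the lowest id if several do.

1. timeout(2):  <2:cand b5 ->
2. deliver 2→0:  <0:foll b5 ->
3. deliver 0→2:  <2:lead b5 ->
4. timeout(1):  <1:cand b4 ->
5. deliver 1→2:  nop
6. deliver 2→1:  <1:foll b5 ->
7. crash(0):  <0:✗foll b5 ->
8. timeout(1):  <1:cand b7 ->
9. recover(0):  <0:foll b5 ->
10. deliver 1→0:  nop
11. propose(2,'p'):  nop
12. deliver 2→0:  <0:foll b5 p>
13. deliver 2→1:  nop
14. crash(1):  <1:✗cand b7 ->

2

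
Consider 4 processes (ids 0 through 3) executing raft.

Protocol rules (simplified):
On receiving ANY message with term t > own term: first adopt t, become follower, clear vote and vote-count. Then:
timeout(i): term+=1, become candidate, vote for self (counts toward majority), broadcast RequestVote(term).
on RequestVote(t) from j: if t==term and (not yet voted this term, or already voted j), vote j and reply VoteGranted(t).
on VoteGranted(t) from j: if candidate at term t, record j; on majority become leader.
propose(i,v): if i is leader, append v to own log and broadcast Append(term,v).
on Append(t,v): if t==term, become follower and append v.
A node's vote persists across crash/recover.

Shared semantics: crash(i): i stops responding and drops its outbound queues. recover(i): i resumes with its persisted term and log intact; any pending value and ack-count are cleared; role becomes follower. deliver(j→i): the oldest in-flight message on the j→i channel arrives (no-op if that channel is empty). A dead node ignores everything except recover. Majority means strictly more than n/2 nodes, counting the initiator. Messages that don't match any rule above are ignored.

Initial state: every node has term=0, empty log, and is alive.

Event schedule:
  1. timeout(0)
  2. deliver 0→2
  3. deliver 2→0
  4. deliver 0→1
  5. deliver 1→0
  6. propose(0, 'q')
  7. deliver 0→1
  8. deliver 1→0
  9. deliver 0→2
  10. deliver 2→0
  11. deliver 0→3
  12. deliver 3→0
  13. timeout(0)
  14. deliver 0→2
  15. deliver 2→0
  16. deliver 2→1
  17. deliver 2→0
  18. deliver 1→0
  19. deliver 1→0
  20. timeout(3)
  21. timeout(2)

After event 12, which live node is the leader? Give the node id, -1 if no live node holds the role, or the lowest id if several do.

[1] timeout(0) → N0(cand t1 [-])
[2] deliver 0→2 → N2(foll t1 [-])
[3] deliver 2→0 → ∅
[4] deliver 0→1 → N1(foll t1 [-])
[5] deliver 1→0 → N0(lead t1 [-])
[6] propose(0,'q') → N0(lead t1 [q])
[7] deliver 0→1 → N1(foll t1 [q])
[8] deliver 1→0 → ∅
[9] deliver 0→2 → N2(foll t1 [q])
[10] deliver 2→0 → ∅
[11] deliver 0→3 → N3(foll t1 [-])
[12] deliver 3→0 → ∅

0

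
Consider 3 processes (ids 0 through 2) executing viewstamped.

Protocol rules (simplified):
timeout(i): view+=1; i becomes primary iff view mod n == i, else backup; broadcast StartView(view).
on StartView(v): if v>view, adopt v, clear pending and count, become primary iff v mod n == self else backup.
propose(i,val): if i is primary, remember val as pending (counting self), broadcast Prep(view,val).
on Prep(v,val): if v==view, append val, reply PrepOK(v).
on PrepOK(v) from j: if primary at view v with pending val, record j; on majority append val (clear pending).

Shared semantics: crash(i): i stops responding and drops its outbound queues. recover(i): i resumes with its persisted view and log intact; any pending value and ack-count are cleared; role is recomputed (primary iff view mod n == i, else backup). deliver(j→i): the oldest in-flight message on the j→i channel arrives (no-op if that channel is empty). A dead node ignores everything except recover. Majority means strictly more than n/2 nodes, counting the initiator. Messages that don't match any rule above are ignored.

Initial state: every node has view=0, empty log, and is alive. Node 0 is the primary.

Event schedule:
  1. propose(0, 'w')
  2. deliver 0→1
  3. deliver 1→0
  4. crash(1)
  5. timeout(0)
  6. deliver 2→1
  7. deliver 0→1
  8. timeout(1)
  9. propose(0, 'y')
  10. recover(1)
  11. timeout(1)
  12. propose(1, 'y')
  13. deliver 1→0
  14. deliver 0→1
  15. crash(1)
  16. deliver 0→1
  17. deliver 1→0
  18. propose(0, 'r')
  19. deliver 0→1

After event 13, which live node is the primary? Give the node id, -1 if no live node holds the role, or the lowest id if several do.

e1 propose(0,'w'): ·
e2 deliver 0→1: 1[back,v=0,w]
e3 deliver 1→0: 0[prim,v=0,w]
e4 crash(1): 1[✗back,v=0,w]
e5 timeout(0): 0[back,v=1,w]
e6 deliver 2→1: ·
e7 deliver 0→1: ·
e8 timeout(1): ·
e9 propose(0,'y'): ·
e10 recover(1): 1[back,v=0,w]
e11 timeout(1): 1[prim,v=1,w]
e12 propose(1,'y'): ·
e13 deliver 1→0: ·

1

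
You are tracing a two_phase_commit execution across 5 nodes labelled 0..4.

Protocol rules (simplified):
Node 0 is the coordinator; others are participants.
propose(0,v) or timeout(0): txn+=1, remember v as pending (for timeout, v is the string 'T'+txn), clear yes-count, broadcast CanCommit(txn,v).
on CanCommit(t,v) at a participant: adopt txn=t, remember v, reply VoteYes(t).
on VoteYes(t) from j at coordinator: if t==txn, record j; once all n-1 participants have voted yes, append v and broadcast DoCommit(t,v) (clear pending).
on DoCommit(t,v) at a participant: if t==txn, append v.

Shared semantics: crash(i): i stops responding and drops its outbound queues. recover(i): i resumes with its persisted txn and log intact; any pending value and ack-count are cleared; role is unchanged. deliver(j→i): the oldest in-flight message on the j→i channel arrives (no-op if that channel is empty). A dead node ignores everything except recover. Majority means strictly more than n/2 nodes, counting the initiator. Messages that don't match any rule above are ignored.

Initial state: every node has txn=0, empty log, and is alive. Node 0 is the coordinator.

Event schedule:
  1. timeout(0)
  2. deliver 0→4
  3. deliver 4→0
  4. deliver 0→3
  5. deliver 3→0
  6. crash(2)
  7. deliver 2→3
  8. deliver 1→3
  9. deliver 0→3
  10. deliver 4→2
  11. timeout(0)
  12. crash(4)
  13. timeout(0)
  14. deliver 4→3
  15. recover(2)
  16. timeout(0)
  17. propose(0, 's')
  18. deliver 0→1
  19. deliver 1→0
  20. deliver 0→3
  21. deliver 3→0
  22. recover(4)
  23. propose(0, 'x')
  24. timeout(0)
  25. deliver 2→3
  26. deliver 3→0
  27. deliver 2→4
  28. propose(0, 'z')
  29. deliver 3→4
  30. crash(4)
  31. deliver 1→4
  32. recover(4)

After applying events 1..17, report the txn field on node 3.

1

e1 timeout(0): 0[coor,t=1,-]
e2 deliver 0→4: 4[part,t=1,-]
e3 deliver 4→0: ·
e4 deliver 0→3: 3[part,t=1,-]
e5 deliver 3→0: ·
e6 crash(2): 2[✗part,t=0,-]
e7 deliver 2→3: ·
e8 deliver 1→3: ·
e9 deliver 0→3: ·
e10 deliver 4→2: ·
e11 timeout(0): 0[coor,t=2,-]
e12 crash(4): 4[✗part,t=1,-]
e13 timeout(0): 0[coor,t=3,-]
e14 deliver 4→3: ·
e15 recover(2): 2[part,t=0,-]
e16 timeout(0): 0[coor,t=4,-]
e17 propose(0,'s'): 0[coor,t=5,-]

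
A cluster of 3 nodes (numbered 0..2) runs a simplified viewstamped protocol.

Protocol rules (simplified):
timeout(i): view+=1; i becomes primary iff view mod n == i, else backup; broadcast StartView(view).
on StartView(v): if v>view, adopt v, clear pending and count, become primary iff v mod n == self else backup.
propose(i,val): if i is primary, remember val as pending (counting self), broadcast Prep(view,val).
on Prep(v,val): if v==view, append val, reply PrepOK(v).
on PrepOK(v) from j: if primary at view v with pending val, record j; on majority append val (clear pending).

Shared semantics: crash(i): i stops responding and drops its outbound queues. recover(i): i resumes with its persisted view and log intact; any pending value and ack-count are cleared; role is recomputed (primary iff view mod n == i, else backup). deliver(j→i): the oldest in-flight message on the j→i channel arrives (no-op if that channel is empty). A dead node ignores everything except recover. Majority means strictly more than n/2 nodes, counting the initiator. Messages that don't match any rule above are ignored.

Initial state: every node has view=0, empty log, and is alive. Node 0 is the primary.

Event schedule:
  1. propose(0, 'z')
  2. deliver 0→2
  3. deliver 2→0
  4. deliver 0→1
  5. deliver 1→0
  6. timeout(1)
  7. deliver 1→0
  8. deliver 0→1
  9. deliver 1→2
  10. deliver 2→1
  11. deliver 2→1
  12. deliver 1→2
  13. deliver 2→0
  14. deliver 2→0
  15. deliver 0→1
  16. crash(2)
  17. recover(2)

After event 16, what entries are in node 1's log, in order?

after 1 — propose(0,'z'): ·
after 2 — deliver 0→2: n2:back/v0/[z]
after 3 — deliver 2→0: n0:prim/v0/[z]
after 4 — deliver 0→1: n1:back/v0/[z]
after 5 — deliver 1→0: ·
after 6 — timeout(1): n1:prim/v1/[z]
after 7 — deliver 1→0: n0:back/v1/[z]
after 8 — deliver 0→1: ·
after 9 — deliver 1→2: n2:back/v1/[z]
after 10 — deliver 2→1: ·
after 11 — deliver 2→1: ·
after 12 — deliver 1→2: ·
after 13 — deliver 2→0: ·
after 14 — deliver 2→0: ·
after 15 — deliver 0→1: ·
after 16 — crash(2): n2:✗back/v1/[z]

z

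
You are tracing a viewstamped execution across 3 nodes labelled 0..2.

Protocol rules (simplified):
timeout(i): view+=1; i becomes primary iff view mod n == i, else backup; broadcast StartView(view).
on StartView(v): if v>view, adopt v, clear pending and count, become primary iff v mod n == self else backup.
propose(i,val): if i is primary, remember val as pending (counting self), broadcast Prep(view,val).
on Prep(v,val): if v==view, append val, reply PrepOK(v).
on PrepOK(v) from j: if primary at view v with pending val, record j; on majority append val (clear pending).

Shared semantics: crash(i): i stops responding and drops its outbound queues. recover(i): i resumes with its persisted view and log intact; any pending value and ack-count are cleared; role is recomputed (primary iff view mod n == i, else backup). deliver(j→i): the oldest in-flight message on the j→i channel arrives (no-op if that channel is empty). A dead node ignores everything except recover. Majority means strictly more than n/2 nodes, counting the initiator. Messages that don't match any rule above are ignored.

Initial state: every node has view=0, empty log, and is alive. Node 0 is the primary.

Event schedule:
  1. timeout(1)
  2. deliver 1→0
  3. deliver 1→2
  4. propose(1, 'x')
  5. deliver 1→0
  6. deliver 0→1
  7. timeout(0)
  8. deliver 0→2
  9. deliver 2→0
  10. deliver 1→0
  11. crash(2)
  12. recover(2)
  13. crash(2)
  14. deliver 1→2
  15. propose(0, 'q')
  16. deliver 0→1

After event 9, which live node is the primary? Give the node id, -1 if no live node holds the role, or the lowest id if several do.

1. timeout(1):  <1:prim v1 ->
2. deliver 1→0:  <0:back v1 ->
3. deliver 1→2:  <2:back v1 ->
4. propose(1,'x'):  nop
5. deliver 1→0:  <0:back v1 x>
6. deliver 0→1:  <1:prim v1 x>
7. timeout(0):  <0:back v2 x>
8. deliver 0→2:  <2:prim v2 ->
9. deliver 2→0:  nop

1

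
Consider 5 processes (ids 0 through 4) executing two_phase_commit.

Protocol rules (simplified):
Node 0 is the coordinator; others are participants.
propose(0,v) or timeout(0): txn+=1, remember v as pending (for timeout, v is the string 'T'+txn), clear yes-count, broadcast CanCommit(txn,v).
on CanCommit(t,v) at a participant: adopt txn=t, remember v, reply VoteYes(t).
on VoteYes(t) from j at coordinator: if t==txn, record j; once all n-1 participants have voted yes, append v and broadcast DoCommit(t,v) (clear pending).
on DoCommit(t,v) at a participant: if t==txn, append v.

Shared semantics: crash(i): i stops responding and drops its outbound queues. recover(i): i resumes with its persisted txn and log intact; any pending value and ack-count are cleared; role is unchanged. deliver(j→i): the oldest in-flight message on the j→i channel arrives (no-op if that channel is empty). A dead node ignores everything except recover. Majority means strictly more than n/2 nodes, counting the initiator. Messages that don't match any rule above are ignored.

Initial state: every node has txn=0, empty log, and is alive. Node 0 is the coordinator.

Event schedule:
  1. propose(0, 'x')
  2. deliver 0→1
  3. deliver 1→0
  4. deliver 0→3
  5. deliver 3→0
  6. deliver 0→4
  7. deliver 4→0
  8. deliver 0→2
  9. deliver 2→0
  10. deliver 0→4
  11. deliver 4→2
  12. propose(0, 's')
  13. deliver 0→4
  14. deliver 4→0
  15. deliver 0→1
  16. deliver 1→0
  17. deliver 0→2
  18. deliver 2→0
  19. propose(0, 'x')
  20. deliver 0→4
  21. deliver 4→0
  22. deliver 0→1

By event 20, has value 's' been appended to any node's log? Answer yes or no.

no

1. propose(0,'x'):  <0:coor t1 ->
2. deliver 0→1:  <1:part t1 ->
3. deliver 1→0:  nop
4. deliver 0→3:  <3:part t1 ->
5. deliver 3→0:  nop
6. deliver 0→4:  <4:part t1 ->
7. deliver 4→0:  nop
8. deliver 0→2:  <2:part t1 ->
9. deliver 2→0:  <0:coor t1 x>
10. deliver 0→4:  <4:part t1 x>
11. deliver 4→2:  nop
12. propose(0,'s'):  <0:coor t2 x>
13. deliver 0→4:  <4:part t2 x>
14. deliver 4→0:  nop
15. deliver 0→1:  <1:part t1 x>
16. deliver 1→0:  nop
17. deliver 0→2:  <2:part t1 x>
18. deliver 2→0:  nop
19. propose(0,'x'):  <0:coor t3 x>
20. deliver 0→4:  <4:part t3 x>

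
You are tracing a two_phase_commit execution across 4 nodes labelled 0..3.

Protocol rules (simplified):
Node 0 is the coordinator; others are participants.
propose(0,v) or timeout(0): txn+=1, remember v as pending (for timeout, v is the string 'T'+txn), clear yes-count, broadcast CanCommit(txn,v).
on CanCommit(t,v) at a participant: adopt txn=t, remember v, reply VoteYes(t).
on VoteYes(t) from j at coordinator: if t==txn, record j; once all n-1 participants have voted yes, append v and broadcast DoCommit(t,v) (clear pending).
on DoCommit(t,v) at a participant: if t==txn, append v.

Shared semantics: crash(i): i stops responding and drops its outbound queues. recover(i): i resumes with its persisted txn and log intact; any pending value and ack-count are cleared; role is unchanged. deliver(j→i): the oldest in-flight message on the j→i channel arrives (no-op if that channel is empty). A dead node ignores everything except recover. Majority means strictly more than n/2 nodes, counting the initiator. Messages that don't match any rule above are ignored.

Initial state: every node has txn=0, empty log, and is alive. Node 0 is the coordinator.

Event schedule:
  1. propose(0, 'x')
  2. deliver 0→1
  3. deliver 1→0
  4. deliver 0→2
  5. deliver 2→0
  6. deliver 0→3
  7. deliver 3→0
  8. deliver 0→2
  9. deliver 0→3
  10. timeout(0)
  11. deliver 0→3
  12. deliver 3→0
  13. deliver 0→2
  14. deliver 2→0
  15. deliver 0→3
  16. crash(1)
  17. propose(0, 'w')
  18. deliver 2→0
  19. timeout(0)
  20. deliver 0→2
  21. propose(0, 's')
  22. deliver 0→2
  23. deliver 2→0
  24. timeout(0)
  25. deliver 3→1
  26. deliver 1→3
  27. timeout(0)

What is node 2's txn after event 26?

[1] propose(0,'x') → N0(coor t1 [-])
[2] deliver 0→1 → N1(part t1 [-])
[3] deliver 1→0 → ∅
[4] deliver 0→2 → N2(part t1 [-])
[5] deliver 2→0 → ∅
[6] deliver 0→3 → N3(part t1 [-])
[7] deliver 3→0 → N0(coor t1 [x])
[8] deliver 0→2 → N2(part t1 [x])
[9] deliver 0→3 → N3(part t1 [x])
[10] timeout(0) → N0(coor t2 [x])
[11] deliver 0→3 → N3(part t2 [x])
[12] deliver 3→0 → ∅
[13] deliver 0→2 → N2(part t2 [x])
[14] deliver 2→0 → ∅
[15] deliver 0→3 → ∅
[16] crash(1) → N1(✗part t1 [-])
[17] propose(0,'w') → N0(coor t3 [x])
[18] deliver 2→0 → ∅
[19] timeout(0) → N0(coor t4 [x])
[20] deliver 0→2 → N2(part t3 [x])
[21] propose(0,'s') → N0(coor t5 [x])
[22] deliver 0→2 → N2(part t4 [x])
[23] deliver 2→0 → ∅
[24] timeout(0) → N0(coor t6 [x])
[25] deliver 3→1 → ∅
[26] deliver 1→3 → ∅

4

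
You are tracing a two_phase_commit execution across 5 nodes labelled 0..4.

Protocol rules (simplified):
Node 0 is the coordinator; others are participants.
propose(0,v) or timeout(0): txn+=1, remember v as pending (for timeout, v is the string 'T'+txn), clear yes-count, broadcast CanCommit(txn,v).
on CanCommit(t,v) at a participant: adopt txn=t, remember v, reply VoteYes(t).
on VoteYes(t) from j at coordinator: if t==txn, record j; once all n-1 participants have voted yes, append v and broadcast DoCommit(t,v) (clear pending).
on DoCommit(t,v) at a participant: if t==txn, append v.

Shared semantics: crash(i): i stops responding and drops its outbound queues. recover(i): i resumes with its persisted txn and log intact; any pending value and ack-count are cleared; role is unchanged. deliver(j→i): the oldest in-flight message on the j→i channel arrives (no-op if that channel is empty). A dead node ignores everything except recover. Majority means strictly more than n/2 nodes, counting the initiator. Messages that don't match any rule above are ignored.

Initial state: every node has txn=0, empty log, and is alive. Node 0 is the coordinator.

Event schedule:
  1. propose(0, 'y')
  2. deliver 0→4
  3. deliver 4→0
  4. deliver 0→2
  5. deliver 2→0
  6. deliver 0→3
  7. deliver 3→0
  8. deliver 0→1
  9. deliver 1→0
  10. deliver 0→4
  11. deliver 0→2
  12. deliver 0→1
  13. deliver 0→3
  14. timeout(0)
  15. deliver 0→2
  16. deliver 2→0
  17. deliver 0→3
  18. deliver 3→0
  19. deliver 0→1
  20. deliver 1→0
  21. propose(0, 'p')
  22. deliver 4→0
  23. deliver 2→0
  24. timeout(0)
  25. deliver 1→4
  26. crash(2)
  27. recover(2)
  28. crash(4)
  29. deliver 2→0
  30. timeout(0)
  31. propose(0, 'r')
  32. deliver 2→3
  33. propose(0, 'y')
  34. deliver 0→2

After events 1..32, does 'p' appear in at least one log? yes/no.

1. propose(0,'y'):  <0:coor t1 ->
2. deliver 0→4:  <4:part t1 ->
3. deliver 4→0:  nop
4. deliver 0→2:  <2:part t1 ->
5. deliver 2→0:  nop
6. deliver 0→3:  <3:part t1 ->
7. deliver 3→0:  nop
8. deliver 0→1:  <1:part t1 ->
9. deliver 1→0:  <0:coor t1 y>
10. deliver 0→4:  <4:part t1 y>
11. deliver 0→2:  <2:part t1 y>
12. deliver 0→1:  <1:part t1 y>
13. deliver 0→3:  <3:part t1 y>
14. timeout(0):  <0:coor t2 y>
15. deliver 0→2:  <2:part t2 y>
16. deliver 2→0:  nop
17. deliver 0→3:  <3:part t2 y>
18. deliver 3→0:  nop
19. deliver 0→1:  <1:part t2 y>
20. deliver 1→0:  nop
21. propose(0,'p'):  <0:coor t3 y>
22. deliver 4→0:  nop
23. deliver 2→0:  nop
24. timeout(0):  <0:coor t4 y>
25. deliver 1→4:  nop
26. crash(2):  <2:✗part t2 y>
27. recover(2):  <2:part t2 y>
28. crash(4):  <4:✗part t1 y>
29. deliver 2→0:  nop
30. timeout(0):  <0:coor t5 y>
31. propose(0,'r'):  <0:coor t6 y>
32. deliver 2→3:  nop

no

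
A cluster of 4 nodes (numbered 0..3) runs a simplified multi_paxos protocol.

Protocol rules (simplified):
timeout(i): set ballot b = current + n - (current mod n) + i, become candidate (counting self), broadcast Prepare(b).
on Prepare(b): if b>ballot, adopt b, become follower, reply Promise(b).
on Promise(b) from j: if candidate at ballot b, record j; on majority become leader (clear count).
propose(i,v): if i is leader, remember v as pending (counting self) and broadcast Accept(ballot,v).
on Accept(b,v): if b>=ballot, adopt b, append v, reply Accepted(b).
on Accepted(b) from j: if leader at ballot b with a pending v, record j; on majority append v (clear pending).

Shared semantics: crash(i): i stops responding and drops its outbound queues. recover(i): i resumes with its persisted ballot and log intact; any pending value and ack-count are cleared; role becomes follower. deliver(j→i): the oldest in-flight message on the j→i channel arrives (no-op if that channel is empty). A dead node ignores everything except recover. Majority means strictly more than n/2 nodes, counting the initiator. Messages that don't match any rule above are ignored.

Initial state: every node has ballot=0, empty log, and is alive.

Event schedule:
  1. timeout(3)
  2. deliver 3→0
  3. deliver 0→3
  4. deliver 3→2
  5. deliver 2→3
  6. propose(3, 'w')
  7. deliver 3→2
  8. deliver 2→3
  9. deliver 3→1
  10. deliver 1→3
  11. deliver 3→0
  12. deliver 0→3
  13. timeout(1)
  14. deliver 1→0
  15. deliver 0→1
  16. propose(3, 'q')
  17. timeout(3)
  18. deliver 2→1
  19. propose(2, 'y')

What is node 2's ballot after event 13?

7

e1 timeout(3): 3[cand,b=7,-]
e2 deliver 3→0: 0[foll,b=7,-]
e3 deliver 0→3: ·
e4 deliver 3→2: 2[foll,b=7,-]
e5 deliver 2→3: 3[lead,b=7,-]
e6 propose(3,'w'): ·
e7 deliver 3→2: 2[foll,b=7,w]
e8 deliver 2→3: ·
e9 deliver 3→1: 1[foll,b=7,-]
e10 deliver 1→3: ·
e11 deliver 3→0: 0[foll,b=7,w]
e12 deliver 0→3: 3[lead,b=7,w]
e13 timeout(1): 1[cand,b=9,-]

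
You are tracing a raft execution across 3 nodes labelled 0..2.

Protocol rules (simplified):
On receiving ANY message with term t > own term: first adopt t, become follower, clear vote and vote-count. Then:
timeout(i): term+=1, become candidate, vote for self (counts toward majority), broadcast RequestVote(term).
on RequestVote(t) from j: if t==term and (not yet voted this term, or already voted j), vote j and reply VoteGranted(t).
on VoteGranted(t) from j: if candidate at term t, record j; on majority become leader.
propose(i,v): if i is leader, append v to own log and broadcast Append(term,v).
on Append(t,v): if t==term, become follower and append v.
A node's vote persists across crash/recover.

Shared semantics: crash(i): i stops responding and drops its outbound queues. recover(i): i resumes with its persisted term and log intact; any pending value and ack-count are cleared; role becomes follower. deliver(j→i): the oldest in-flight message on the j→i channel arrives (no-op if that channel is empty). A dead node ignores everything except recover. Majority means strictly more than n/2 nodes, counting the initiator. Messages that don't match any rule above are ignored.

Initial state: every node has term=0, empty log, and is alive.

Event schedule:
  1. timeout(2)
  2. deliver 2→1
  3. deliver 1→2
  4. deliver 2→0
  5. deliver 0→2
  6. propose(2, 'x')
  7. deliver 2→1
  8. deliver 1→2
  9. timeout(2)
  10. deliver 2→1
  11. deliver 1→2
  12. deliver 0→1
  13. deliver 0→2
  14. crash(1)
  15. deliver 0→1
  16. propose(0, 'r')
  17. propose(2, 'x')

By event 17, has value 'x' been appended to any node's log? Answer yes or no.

1. timeout(2):  <2:cand t1 ->
2. deliver 2→1:  <1:foll t1 ->
3. deliver 1→2:  <2:lead t1 ->
4. deliver 2→0:  <0:foll t1 ->
5. deliver 0→2:  nop
6. propose(2,'x'):  <2:lead t1 x>
7. deliver 2→1:  <1:foll t1 x>
8. deliver 1→2:  nop
9. timeout(2):  <2:cand t2 x>
10. deliver 2→1:  <1:foll t2 x>
11. deliver 1→2:  <2:lead t2 x>
12. deliver 0→1:  nop
13. deliver 0→2:  nop
14. crash(1):  <1:✗foll t2 x>
15. deliver 0→1:  nop
16. propose(0,'r'):  nop
17. propose(2,'x'):  <2:lead t2 x,x>

yes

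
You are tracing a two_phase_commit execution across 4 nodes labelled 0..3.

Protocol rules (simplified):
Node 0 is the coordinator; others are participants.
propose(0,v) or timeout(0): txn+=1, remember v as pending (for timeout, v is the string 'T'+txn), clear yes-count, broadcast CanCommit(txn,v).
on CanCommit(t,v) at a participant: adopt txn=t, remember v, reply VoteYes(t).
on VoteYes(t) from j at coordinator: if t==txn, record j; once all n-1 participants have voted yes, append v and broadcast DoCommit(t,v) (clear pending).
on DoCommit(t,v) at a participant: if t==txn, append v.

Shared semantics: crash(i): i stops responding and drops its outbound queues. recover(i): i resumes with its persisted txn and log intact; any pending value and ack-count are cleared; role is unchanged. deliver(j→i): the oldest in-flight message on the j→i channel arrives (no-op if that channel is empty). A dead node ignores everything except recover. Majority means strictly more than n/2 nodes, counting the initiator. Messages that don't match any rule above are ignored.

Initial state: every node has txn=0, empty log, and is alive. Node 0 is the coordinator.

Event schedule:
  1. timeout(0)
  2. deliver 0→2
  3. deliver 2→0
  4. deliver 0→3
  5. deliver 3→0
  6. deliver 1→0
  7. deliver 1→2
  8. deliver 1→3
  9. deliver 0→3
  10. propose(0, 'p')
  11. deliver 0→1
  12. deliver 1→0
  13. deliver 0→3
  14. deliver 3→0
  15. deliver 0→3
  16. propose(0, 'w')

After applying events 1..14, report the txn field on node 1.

1

[1] timeout(0) → N0(coor t1 [-])
[2] deliver 0→2 → N2(part t1 [-])
[3] deliver 2→0 → ∅
[4] deliver 0→3 → N3(part t1 [-])
[5] deliver 3→0 → ∅
[6] deliver 1→0 → ∅
[7] deliver 1→2 → ∅
[8] deliver 1→3 → ∅
[9] deliver 0→3 → ∅
[10] propose(0,'p') → N0(coor t2 [-])
[11] deliver 0→1 → N1(part t1 [-])
[12] deliver 1→0 → ∅
[13] deliver 0→3 → N3(part t2 [-])
[14] deliver 3→0 → ∅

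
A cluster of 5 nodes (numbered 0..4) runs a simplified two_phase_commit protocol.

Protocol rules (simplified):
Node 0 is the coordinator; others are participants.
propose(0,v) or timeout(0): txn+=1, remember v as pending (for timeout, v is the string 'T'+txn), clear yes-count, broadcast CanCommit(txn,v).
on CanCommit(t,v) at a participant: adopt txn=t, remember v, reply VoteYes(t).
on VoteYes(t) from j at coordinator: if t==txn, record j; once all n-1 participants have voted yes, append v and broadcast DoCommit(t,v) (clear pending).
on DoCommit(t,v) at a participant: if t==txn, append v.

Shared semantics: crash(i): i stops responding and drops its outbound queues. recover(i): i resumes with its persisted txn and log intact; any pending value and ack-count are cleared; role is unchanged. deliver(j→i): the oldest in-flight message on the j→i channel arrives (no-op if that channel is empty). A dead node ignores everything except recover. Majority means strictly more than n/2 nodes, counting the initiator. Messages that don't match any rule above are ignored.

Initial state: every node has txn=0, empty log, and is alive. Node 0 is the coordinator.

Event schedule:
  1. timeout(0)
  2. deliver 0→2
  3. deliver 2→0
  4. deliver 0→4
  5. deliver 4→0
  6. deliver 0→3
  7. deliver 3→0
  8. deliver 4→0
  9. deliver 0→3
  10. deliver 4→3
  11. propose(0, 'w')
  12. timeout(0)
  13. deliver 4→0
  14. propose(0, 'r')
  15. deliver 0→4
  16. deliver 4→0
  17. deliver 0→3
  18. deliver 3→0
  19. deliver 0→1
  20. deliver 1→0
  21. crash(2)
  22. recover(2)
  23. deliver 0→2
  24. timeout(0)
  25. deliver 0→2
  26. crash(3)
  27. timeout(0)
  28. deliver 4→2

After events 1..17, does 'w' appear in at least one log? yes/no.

e1 timeout(0): 0[coor,t=1,-]
e2 deliver 0→2: 2[part,t=1,-]
e3 deliver 2→0: ·
e4 deliver 0→4: 4[part,t=1,-]
e5 deliver 4→0: ·
e6 deliver 0→3: 3[part,t=1,-]
e7 deliver 3→0: ·
e8 deliver 4→0: ·
e9 deliver 0→3: ·
e10 deliver 4→3: ·
e11 propose(0,'w'): 0[coor,t=2,-]
e12 timeout(0): 0[coor,t=3,-]
e13 deliver 4→0: ·
e14 propose(0,'r'): 0[coor,t=4,-]
e15 deliver 0→4: 4[part,t=2,-]
e16 deliver 4→0: ·
e17 deliver 0→3: 3[part,t=2,-]

no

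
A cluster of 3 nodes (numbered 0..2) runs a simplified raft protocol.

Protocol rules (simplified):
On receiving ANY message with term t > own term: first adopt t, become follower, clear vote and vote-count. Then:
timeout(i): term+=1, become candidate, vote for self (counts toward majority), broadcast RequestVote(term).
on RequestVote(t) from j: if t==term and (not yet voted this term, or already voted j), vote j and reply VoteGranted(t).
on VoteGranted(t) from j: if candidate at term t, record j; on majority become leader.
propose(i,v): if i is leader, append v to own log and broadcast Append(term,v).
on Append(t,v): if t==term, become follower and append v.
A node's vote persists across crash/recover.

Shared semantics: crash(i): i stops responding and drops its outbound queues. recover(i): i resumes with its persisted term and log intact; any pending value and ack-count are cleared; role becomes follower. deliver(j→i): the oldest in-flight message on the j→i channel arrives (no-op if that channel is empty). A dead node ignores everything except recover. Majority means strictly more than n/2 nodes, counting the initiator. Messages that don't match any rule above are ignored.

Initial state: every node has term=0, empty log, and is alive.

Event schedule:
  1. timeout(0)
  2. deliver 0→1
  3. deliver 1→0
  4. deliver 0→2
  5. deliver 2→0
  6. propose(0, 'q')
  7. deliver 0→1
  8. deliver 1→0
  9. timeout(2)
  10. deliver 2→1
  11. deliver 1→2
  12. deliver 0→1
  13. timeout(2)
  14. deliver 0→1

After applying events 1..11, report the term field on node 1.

[1] timeout(0) → N0(cand t1 [-])
[2] deliver 0→1 → N1(foll t1 [-])
[3] deliver 1→0 → N0(lead t1 [-])
[4] deliver 0→2 → N2(foll t1 [-])
[5] deliver 2→0 → ∅
[6] propose(0,'q') → N0(lead t1 [q])
[7] deliver 0→1 → N1(foll t1 [q])
[8] deliver 1→0 → ∅
[9] timeout(2) → N2(cand t2 [-])
[10] deliver 2→1 → N1(foll t2 [q])
[11] deliver 1→2 → N2(lead t2 [-])

2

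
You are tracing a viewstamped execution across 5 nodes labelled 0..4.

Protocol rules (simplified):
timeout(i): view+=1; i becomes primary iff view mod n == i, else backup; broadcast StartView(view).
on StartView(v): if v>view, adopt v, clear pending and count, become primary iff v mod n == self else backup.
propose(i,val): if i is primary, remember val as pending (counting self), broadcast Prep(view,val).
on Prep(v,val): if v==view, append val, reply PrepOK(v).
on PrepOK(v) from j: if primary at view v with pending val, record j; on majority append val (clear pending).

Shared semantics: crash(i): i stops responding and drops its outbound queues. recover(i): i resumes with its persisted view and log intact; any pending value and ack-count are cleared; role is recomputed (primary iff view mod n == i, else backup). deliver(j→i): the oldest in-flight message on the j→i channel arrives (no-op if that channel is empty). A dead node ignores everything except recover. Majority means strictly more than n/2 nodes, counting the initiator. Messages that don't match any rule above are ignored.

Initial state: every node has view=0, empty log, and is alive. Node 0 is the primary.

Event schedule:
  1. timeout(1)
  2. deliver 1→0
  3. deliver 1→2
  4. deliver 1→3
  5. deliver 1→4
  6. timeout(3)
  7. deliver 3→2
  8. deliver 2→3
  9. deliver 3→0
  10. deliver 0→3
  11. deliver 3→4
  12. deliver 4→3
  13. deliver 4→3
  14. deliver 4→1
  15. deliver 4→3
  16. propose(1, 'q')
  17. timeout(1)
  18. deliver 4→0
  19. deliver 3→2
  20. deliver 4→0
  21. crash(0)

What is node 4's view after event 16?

2

after 1 — timeout(1): n1:prim/v1/[-]
after 2 — deliver 1→0: n0:back/v1/[-]
after 3 — deliver 1→2: n2:back/v1/[-]
after 4 — deliver 1→3: n3:back/v1/[-]
after 5 — deliver 1→4: n4:back/v1/[-]
after 6 — timeout(3): n3:back/v2/[-]
after 7 — deliver 3→2: n2:prim/v2/[-]
after 8 — deliver 2→3: ·
after 9 — deliver 3→0: n0:back/v2/[-]
after 10 — deliver 0→3: ·
after 11 — deliver 3→4: n4:back/v2/[-]
after 12 — deliver 4→3: ·
after 13 — deliver 4→3: ·
after 14 — deliver 4→1: ·
after 15 — deliver 4→3: ·
after 16 — propose(1,'q'): ·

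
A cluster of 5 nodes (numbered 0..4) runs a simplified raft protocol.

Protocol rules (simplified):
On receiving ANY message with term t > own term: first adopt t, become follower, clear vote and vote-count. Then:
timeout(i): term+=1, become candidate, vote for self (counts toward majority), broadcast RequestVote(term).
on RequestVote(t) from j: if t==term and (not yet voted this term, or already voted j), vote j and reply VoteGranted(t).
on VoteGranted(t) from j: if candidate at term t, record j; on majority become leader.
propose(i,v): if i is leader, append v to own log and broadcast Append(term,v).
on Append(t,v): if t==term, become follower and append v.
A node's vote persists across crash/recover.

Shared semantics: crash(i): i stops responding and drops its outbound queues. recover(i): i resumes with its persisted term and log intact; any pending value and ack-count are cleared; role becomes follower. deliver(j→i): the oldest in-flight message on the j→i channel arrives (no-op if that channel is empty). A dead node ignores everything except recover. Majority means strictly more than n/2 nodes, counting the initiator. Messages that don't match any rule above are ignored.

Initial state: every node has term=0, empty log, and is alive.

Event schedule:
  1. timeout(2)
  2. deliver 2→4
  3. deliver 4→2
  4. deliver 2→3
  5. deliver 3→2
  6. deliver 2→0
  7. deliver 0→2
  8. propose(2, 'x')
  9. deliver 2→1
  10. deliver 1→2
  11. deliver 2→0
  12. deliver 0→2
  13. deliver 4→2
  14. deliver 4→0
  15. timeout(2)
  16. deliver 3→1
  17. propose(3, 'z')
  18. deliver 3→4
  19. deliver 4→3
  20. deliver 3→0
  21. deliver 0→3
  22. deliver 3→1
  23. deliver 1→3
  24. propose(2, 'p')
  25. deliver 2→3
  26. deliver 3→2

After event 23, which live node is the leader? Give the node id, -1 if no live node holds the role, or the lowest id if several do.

1. timeout(2):  <2:cand t1 ->
2. deliver 2→4:  <4:foll t1 ->
3. deliver 4→2:  nop
4. deliver 2→3:  <3:foll t1 ->
5. deliver 3→2:  <2:lead t1 ->
6. deliver 2→0:  <0:foll t1 ->
7. deliver 0→2:  nop
8. propose(2,'x'):  <2:lead t1 x>
9. deliver 2→1:  <1:foll t1 ->
10. deliver 1→2:  nop
11. deliver 2→0:  <0:foll t1 x>
12. deliver 0→2:  nop
13. deliver 4→2:  nop
14. deliver 4→0:  nop
15. timeout(2):  <2:cand t2 x>
16. deliver 3→1:  nop
17. propose(3,'z'):  nop
18. deliver 3→4:  nop
19. deliver 4→3:  nop
20. deliver 3→0:  nop
21. deliver 0→3:  nop
22. deliver 3→1:  nop
23. deliver 1→3:  nop

-1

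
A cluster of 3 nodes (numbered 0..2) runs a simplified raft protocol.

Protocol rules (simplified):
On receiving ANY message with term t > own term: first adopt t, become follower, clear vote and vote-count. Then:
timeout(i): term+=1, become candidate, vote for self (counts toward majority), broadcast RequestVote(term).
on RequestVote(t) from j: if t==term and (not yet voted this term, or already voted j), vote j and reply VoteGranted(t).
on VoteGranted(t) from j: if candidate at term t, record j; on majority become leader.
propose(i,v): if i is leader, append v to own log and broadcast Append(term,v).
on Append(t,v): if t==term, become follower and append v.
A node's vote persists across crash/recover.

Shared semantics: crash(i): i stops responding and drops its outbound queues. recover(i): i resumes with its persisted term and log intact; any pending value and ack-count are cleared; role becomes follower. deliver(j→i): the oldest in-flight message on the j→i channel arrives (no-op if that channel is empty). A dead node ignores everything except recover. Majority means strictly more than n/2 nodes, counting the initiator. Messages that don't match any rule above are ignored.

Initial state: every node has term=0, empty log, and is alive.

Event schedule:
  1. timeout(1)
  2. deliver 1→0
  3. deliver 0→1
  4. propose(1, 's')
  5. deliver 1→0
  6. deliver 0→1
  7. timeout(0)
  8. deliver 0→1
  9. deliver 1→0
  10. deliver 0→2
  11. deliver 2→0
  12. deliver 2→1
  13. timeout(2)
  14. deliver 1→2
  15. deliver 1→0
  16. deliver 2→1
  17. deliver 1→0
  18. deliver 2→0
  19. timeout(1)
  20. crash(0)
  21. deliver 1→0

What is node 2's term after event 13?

3

after 1 — timeout(1): n1:cand/t1/[-]
after 2 — deliver 1→0: n0:foll/t1/[-]
after 3 — deliver 0→1: n1:lead/t1/[-]
after 4 — propose(1,'s'): n1:lead/t1/[s]
after 5 — deliver 1→0: n0:foll/t1/[s]
after 6 — deliver 0→1: ·
after 7 — timeout(0): n0:cand/t2/[s]
after 8 — deliver 0→1: n1:foll/t2/[s]
after 9 — deliver 1→0: n0:lead/t2/[s]
after 10 — deliver 0→2: n2:foll/t2/[-]
after 11 — deliver 2→0: ·
after 12 — deliver 2→1: ·
after 13 — timeout(2): n2:cand/t3/[-]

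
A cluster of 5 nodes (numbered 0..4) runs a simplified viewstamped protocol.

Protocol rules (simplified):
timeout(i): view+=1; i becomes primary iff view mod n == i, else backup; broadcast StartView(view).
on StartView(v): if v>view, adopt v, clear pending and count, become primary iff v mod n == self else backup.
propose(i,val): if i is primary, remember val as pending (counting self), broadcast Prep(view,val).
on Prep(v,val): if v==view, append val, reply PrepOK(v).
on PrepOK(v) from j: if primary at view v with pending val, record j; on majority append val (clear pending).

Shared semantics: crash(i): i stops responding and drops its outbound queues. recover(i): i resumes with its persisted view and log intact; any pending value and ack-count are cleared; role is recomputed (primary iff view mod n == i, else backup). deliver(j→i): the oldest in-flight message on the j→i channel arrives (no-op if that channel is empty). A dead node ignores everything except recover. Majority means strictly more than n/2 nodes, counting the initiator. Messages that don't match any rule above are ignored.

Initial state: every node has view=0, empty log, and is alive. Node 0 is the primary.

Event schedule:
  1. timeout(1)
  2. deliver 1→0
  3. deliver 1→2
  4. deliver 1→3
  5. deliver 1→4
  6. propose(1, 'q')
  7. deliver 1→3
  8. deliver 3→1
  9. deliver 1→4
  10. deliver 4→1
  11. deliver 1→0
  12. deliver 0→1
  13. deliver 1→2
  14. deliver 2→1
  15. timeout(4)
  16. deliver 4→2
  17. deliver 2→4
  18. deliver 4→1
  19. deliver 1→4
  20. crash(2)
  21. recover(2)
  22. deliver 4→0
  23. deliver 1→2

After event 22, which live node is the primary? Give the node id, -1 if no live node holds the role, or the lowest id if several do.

after 1 — timeout(1): n1:prim/v1/[-]
after 2 — deliver 1→0: n0:back/v1/[-]
after 3 — deliver 1→2: n2:back/v1/[-]
after 4 — deliver 1→3: n3:back/v1/[-]
after 5 — deliver 1→4: n4:back/v1/[-]
after 6 — propose(1,'q'): ·
after 7 — deliver 1→3: n3:back/v1/[q]
after 8 — deliver 3→1: ·
after 9 — deliver 1→4: n4:back/v1/[q]
after 10 — deliver 4→1: n1:prim/v1/[q]
after 11 — deliver 1→0: n0:back/v1/[q]
after 12 — deliver 0→1: ·
after 13 — deliver 1→2: n2:back/v1/[q]
after 14 — deliver 2→1: ·
after 15 — timeout(4): n4:back/v2/[q]
after 16 — deliver 4→2: n2:prim/v2/[q]
after 17 — deliver 2→4: ·
after 18 — deliver 4→1: n1:back/v2/[q]
after 19 — deliver 1→4: ·
after 20 — crash(2): n2:✗prim/v2/[q]
after 21 — recover(2): n2:prim/v2/[q]
after 22 — deliver 4→0: n0:back/v2/[q]

2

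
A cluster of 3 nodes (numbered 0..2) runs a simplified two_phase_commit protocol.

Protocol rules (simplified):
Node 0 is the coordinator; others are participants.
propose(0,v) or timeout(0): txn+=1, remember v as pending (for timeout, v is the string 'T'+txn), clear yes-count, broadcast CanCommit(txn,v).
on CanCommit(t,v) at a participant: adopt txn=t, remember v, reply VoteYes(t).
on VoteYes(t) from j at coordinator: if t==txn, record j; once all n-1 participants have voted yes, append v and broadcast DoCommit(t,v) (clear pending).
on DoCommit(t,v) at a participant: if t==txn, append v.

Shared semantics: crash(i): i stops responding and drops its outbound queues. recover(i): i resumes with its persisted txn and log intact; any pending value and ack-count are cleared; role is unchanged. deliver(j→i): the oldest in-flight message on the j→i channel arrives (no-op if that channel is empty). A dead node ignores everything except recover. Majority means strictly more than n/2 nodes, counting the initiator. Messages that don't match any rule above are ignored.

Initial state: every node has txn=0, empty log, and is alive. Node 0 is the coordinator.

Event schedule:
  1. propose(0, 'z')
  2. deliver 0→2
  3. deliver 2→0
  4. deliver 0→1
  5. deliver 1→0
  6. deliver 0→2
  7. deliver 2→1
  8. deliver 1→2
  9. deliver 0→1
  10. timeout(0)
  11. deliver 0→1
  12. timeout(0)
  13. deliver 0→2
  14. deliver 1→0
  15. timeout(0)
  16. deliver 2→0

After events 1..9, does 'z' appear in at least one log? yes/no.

1. propose(0,'z'):  <0:coor t1 ->
2. deliver 0→2:  <2:part t1 ->
3. deliver 2→0:  nop
4. deliver 0→1:  <1:part t1 ->
5. deliver 1→0:  <0:coor t1 z>
6. deliver 0→2:  <2:part t1 z>
7. deliver 2→1:  nop
8. deliver 1→2:  nop
9. deliver 0→1:  <1:part t1 z>

yes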